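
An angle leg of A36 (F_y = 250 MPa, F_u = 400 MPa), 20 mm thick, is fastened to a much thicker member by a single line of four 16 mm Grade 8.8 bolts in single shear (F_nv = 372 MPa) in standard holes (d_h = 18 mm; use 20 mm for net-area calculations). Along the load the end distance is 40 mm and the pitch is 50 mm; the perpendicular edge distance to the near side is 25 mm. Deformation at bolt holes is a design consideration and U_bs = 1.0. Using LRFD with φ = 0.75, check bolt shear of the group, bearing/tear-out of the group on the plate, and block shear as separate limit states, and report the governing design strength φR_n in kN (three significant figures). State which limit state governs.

Bolt shear: A_b = π·16²/4 = 201.1 mm²; R_n = 372 × 201.1 × 4 × 1 / 1000 = 299.2 kN → 0.75 × 299.2 = 224 kN.
Bearing: edge l_c = 31, r_n = 297.6 kN; interior l_c = 32, r_n = 307.2 kN; R_n = 297.6 + 3·307.2 = 1219 kN → 914 kN.
Block shear: A_gv = 3800, A_nv = 2400, A_nt = 300 mm²; R_n = min(0.6F_uA_nv, 0.6F_yA_gv) + U_bs·F_u·A_nt = 690 kN → 518 kN.
Bolt shear governs: 224 kN.

224 kN (bolt shear governs)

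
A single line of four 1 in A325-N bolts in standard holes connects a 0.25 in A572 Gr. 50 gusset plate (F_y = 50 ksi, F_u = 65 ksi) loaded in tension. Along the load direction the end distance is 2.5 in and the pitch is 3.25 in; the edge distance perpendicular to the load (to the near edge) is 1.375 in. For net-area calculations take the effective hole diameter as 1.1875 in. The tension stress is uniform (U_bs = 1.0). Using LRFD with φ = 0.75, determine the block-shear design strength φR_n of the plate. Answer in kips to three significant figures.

Shear plane L_v = 2.5 + 3·3.25 = 12.25 in; A_gv = 12.25 × 0.25 = 3.062 in².
A_nv = (12.25 − 3.5·1.1875) × 0.25 = 2.023 in².
A_nt = (1.375 − 0.5·1.1875) × 0.25 = 0.1953 in².
0.6 F_u A_nv = 78.91 kips; 0.6 F_y A_gv = 91.88 kips → shear rupture governs the shear term.
R_n = 78.91 + 1.0 × 65 × 0.1953 = 91.61 kips.
Design strength φR_n = 0.75 × 91.61 = 68.7 kips.

68.7 kips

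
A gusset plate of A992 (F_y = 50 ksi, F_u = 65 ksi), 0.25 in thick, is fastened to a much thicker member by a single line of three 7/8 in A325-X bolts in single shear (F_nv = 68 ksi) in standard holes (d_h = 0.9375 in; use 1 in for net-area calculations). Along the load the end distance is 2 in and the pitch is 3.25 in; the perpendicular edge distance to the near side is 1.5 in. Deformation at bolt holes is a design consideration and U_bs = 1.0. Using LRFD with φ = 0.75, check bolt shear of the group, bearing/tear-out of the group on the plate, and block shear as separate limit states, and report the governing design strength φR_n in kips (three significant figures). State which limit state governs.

Bolt shear: A_b = π·0.875²/4 = 0.6013 in²; R_n = 68 × 0.6013 × 3 × 1 = 122.7 kips → 0.75 × 122.7 = 92 kips.
Bearing: edge l_c = 1.531, r_n = 29.86 kips; interior l_c = 2.312, r_n = 34.12 kips; R_n = 29.86 + 2·34.12 = 98.11 kips → 73.6 kips.
Block shear: A_gv = 2.125, A_nv = 1.5, A_nt = 0.25 in²; R_n = min(0.6F_uA_nv, 0.6F_yA_gv) + U_bs·F_u·A_nt = 74.75 kips → 56.1 kips.
Block shear governs: 56.1 kips.

56.1 kips (block shear governs)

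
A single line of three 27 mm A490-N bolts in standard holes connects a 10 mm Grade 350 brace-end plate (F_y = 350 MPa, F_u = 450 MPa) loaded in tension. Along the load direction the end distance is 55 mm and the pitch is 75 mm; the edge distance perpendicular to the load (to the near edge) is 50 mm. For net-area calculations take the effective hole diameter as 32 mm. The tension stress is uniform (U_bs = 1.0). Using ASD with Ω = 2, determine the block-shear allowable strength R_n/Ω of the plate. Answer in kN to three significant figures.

Shear plane L_v = 55 + 2·75 = 205 mm; A_gv = 205 × 10 = 2050 mm².
A_nv = (205 − 2.5·32) × 10 = 1250 mm².
A_nt = (50 − 0.5·32) × 10 = 340 mm².
0.6 F_u A_nv = 337.5 kN; 0.6 F_y A_gv = 430.5 kN → shear rupture governs the shear term.
R_n = 337.5 + 1.0 × 450 × 340 / 1000 = 490.5 kN.
Allowable strength R_n/Ω = 490.5 / 2 = 245 kN.

245 kN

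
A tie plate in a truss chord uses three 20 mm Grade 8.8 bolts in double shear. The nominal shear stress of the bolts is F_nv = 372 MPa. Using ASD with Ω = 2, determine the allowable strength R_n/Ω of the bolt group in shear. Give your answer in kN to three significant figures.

351 kN

A_b = π × 20² / 4 = 314.2 mm².
R_n = F_nv · A_b · n · n_s = 372 × 314.2 × 3 × 2 / 1000 = 701.2 kN.
Allowable strength R_n/Ω = 701.2 / 2 = 351 kN.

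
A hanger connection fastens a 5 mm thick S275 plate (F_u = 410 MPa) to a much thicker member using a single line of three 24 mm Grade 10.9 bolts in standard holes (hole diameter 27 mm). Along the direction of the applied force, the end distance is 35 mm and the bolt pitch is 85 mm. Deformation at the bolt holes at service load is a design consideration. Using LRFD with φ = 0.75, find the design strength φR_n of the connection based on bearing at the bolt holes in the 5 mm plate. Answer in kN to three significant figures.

Per bolt r_n = 1.2 l_c t F_u ≤ 2.4 d t F_u; upper limit = 2.4 × 24 × 5 × 410 / 1000 = 118.1 kN.
Edge bolt: l_c = 35 − 27/2 = 21.5 mm → 1.2 × 21.5 × 5 × 410 / 1000 = 52.89 → r_n = 52.89 kN.
Interior bolts: l_c = 85 − 27 = 58 mm → 1.2 × 58 × 5 × 410 / 1000 = 142.7 → r_n = 118.1 kN.
R_n = 1 × 52.89 + 2 × 118.1 = 289.1 kN.
Design strength φR_n = 0.75 × 289.1 = 217 kN.

217 kN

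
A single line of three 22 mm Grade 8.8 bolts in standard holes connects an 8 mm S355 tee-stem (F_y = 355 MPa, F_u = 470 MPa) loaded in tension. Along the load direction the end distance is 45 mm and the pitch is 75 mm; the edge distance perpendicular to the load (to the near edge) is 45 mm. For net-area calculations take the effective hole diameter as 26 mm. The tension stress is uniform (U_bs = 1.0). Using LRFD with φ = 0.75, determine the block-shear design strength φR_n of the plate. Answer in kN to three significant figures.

Shear plane L_v = 45 + 2·75 = 195 mm; A_gv = 195 × 8 = 1560 mm².
A_nv = (195 − 2.5·26) × 8 = 1040 mm².
A_nt = (45 − 0.5·26) × 8 = 256 mm².
0.6 F_u A_nv = 293.3 kN; 0.6 F_y A_gv = 332.3 kN → shear rupture governs the shear term.
R_n = 293.3 + 1.0 × 470 × 256 / 1000 = 413.6 kN.
Design strength φR_n = 0.75 × 413.6 = 310 kN.

310 kN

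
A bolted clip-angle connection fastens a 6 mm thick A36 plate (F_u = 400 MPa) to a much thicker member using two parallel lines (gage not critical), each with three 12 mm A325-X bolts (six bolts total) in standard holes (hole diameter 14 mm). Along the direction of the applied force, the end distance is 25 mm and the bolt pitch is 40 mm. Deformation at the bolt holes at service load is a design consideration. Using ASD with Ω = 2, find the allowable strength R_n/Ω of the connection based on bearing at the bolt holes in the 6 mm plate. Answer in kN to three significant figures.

190 kN

Per bolt r_n = 1.2 l_c t F_u ≤ 2.4 d t F_u; upper limit = 2.4 × 12 × 6 × 400 / 1000 = 69.12 kN.
Edge bolt: l_c = 25 − 14/2 = 18 mm → 1.2 × 18 × 6 × 400 / 1000 = 51.84 → r_n = 51.84 kN.
Interior bolts: l_c = 40 − 14 = 26 mm → 1.2 × 26 × 6 × 400 / 1000 = 74.88 → r_n = 69.12 kN.
R_n = 2 × 51.84 + 4 × 69.12 = 380.2 kN.
Allowable strength R_n/Ω = 380.2 / 2 = 190 kN.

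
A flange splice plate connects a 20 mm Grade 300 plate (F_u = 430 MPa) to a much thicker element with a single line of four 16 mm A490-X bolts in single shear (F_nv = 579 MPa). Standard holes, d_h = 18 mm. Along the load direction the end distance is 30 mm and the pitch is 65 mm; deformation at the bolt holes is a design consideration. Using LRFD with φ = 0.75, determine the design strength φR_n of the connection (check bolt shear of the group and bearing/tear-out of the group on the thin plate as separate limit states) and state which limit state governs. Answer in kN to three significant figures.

Bolt shear: A_b = π·16²/4 = 201.1 mm²; R_n = 579 × 201.1 × 4 × 1 / 1000 = 465.7 kN → 0.75 × 465.7 = 349 kN.
Bearing (1.2 l_c t F_u ≤ 2.4 d t F_u): upper limit = 2.4·16·20·430 / 1000 = 330.2 kN.
  Edge l_c = 30 − 18/2 = 21 → r_n = 216.7 kN; interior l_c = 65 − 18 = 47 → r_n = 330.2 kN.
  R_n,bearing = 1·216.7 + 3·330.2 = 1207 kN → 0.75 × 1207 = 906 kN.
Bolt shear governs: 349 kN.

349 kN (bolt shear governs)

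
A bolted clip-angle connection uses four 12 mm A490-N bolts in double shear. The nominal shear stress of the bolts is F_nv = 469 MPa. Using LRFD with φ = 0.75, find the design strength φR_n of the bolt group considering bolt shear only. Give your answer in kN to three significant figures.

318 kN

A_b = π × 12² / 4 = 113.1 mm².
R_n = F_nv · A_b · n · n_s = 469 × 113.1 × 4 × 2 / 1000 = 424.3 kN.
Design strength φR_n = 0.75 × 424.3 = 318 kN.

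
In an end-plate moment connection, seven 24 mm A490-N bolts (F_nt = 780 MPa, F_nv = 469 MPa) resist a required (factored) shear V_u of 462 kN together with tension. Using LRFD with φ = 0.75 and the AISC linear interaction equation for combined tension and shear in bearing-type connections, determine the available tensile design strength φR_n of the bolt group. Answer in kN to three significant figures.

A_b = π·24²/4 = 452.4 mm²; f_rv = 462 × 1000 / (7 × 452.4) = 145.9 MPa.
F'_nt = 1.3 F_nt − (F_nt / φF_nv) f_rv = 1.3·780 − (780/(0.75·469))·145.9 = 690.5 MPa, capped at F_nt → F'_nt = 690.5 MPa.
R_n = F'_nt · A_b · n = 690.5 × 452.4 × 7 / 1000 = 2187 kN.
Design strength φR_n = 0.75 × 2187 = 1640 kN.

1640 kN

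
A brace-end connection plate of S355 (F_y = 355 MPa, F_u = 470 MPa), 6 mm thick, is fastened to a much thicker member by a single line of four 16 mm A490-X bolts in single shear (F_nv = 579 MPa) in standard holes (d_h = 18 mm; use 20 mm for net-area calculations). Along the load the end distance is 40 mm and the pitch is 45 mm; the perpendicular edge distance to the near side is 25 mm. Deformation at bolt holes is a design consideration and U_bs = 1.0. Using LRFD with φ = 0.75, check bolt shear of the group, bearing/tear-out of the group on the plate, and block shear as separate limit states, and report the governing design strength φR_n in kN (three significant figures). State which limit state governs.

165 kN (block shear governs)

Bolt shear: A_b = π·16²/4 = 201.1 mm²; R_n = 579 × 201.1 × 4 × 1 / 1000 = 465.7 kN → 0.75 × 465.7 = 349 kN.
Bearing: edge l_c = 31, r_n = 104.9 kN; interior l_c = 27, r_n = 91.37 kN; R_n = 104.9 + 3·91.37 = 379 kN → 284 kN.
Block shear: A_gv = 1050, A_nv = 630, A_nt = 90 mm²; R_n = min(0.6F_uA_nv, 0.6F_yA_gv) + U_bs·F_u·A_nt = 220 kN → 165 kN.
Block shear governs: 165 kN.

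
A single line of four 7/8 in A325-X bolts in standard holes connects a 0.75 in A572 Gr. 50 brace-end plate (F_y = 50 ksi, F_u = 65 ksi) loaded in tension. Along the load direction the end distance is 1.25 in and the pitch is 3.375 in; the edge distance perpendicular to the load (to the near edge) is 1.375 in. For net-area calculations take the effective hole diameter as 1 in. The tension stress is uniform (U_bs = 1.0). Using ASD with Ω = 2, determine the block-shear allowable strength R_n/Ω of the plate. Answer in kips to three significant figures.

136 kips

Shear plane L_v = 1.25 + 3·3.375 = 11.38 in; A_gv = 11.38 × 0.75 = 8.531 in².
A_nv = (11.38 − 3.5·1) × 0.75 = 5.906 in².
A_nt = (1.375 − 0.5·1) × 0.75 = 0.6562 in².
0.6 F_u A_nv = 230.3 kips; 0.6 F_y A_gv = 255.9 kips → shear rupture governs the shear term.
R_n = 230.3 + 1.0 × 65 × 0.6562 = 273 kips.
Allowable strength R_n/Ω = 273 / 2 = 136 kips.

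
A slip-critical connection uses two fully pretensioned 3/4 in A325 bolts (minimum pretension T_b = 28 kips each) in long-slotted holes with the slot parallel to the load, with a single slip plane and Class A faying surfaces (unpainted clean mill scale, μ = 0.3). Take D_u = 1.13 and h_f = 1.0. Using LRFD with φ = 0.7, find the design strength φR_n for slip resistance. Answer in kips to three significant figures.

R_n = μ · D_u · h_f · T_b · n_s · n_b = 0.3 × 1.13 × 1.0 × 28 × 1 × 2 = 18.98 kips.
Design strength φR_n = 0.7 × 18.98 = 13.3 kips.

13.3 kips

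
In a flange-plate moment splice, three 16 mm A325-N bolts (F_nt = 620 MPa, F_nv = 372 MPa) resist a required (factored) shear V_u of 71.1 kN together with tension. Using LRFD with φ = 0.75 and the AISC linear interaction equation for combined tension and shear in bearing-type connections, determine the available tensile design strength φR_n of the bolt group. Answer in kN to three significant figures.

246 kN

A_b = π·16²/4 = 201.1 mm²; f_rv = 71.1 × 1000 / (3 × 201.1) = 117.9 MPa.
F'_nt = 1.3 F_nt − (F_nt / φF_nv) f_rv = 1.3·620 − (620/(0.75·372))·117.9 = 544.1 MPa, capped at F_nt → F'_nt = 544.1 MPa.
R_n = F'_nt · A_b · n = 544.1 × 201.1 × 3 / 1000 = 328.2 kN.
Design strength φR_n = 0.75 × 328.2 = 246 kN.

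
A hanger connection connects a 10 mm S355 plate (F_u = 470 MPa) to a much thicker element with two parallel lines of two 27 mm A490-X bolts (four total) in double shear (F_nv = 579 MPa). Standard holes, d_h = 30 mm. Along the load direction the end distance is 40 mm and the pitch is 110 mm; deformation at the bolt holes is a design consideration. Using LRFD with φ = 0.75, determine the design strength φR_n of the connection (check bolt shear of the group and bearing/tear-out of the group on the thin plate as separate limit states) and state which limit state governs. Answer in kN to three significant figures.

668 kN (bearing governs)

Bolt shear: A_b = π·27²/4 = 572.6 mm²; R_n = 579 × 572.6 × 4 × 2 / 1000 = 2652 kN → 0.75 × 2652 = 1990 kN.
Bearing (1.2 l_c t F_u ≤ 2.4 d t F_u): upper limit = 2.4·27·10·470 / 1000 = 304.6 kN.
  Edge l_c = 40 − 30/2 = 25 → r_n = 141 kN; interior l_c = 110 − 30 = 80 → r_n = 304.6 kN.
  R_n,bearing = 2·141 + 2·304.6 = 891.1 kN → 0.75 × 891.1 = 668 kN.
Bearing governs: 668 kN.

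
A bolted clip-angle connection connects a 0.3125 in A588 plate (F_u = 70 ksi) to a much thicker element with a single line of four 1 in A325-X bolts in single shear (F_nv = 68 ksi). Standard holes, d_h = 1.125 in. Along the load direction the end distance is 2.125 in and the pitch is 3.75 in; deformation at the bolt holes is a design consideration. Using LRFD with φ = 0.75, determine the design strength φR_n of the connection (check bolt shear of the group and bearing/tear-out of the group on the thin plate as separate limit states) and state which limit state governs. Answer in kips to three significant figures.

Bolt shear: A_b = π·1²/4 = 0.7854 in²; R_n = 68 × 0.7854 × 4 × 1 = 213.6 kips → 0.75 × 213.6 = 160 kips.
Bearing (1.2 l_c t F_u ≤ 2.4 d t F_u): upper limit = 2.4·1·0.3125·70 = 52.5 kips.
  Edge l_c = 2.125 − 1.125/2 = 1.562 → r_n = 41.02 kips; interior l_c = 3.75 − 1.125 = 2.625 → r_n = 52.5 kips.
  R_n,bearing = 1·41.02 + 3·52.5 = 198.5 kips → 0.75 × 198.5 = 149 kips.
Bearing governs: 149 kips.

149 kips (bearing governs)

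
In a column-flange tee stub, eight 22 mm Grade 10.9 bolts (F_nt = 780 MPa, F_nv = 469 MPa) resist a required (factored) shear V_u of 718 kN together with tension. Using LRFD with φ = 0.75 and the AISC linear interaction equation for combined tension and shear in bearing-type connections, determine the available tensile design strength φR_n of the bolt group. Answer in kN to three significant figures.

1120 kN

A_b = π·22²/4 = 380.1 mm²; f_rv = 718 × 1000 / (8 × 380.1) = 236.1 MPa.
F'_nt = 1.3 F_nt − (F_nt / φF_nv) f_rv = 1.3·780 − (780/(0.75·469))·236.1 = 490.4 MPa, capped at F_nt → F'_nt = 490.4 MPa.
R_n = F'_nt · A_b · n = 490.4 × 380.1 × 8 / 1000 = 1491 kN.
Design strength φR_n = 0.75 × 1491 = 1120 kN.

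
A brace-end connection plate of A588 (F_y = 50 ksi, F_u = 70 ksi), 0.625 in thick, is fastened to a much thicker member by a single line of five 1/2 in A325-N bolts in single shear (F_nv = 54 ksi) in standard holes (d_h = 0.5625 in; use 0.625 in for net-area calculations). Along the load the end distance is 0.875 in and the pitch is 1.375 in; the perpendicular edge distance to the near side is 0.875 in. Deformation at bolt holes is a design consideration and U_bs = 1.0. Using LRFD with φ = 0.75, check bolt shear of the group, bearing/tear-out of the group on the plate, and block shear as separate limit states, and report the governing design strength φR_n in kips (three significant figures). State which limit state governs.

39.8 kips (bolt shear governs)

Bolt shear: A_b = π·0.5²/4 = 0.1963 in²; R_n = 54 × 0.1963 × 5 × 1 = 53.01 kips → 0.75 × 53.01 = 39.8 kips.
Bearing: edge l_c = 0.5938, r_n = 31.17 kips; interior l_c = 0.8125, r_n = 42.66 kips; R_n = 31.17 + 4·42.66 = 201.8 kips → 151 kips.
Block shear: A_gv = 3.984, A_nv = 2.227, A_nt = 0.3516 in²; R_n = min(0.6F_uA_nv, 0.6F_yA_gv) + U_bs·F_u·A_nt = 118.1 kips → 88.6 kips.
Bolt shear governs: 39.8 kips.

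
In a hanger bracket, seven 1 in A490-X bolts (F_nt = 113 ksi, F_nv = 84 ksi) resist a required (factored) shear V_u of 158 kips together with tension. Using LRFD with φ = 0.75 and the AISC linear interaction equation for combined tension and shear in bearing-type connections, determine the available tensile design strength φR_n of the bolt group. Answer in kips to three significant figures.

393 kips

A_b = π·1²/4 = 0.7854 in²; f_rv = 158 / (7 × 0.7854) = 28.74 ksi.
F'_nt = 1.3 F_nt − (F_nt / φF_nv) f_rv = 1.3·113 − (113/(0.75·84))·28.74 = 95.35 ksi, capped at F_nt → F'_nt = 95.35 ksi.
R_n = F'_nt · A_b · n = 95.35 × 0.7854 × 7 = 524.2 kips.
Design strength φR_n = 0.75 × 524.2 = 393 kips.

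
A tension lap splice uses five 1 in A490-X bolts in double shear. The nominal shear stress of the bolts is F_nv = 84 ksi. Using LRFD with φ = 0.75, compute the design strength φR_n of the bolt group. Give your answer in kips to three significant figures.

A_b = π × 1² / 4 = 0.7854 in².
R_n = F_nv · A_b · n · n_s = 84 × 0.7854 × 5 × 2 = 659.7 kips.
Design strength φR_n = 0.75 × 659.7 = 495 kips.

495 kips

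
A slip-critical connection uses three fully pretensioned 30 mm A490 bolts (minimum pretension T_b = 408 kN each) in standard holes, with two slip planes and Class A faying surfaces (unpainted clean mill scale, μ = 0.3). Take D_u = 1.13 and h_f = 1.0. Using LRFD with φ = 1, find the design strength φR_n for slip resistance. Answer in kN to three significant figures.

R_n = μ · D_u · h_f · T_b · n_s · n_b = 0.3 × 1.13 × 1.0 × 408 × 2 × 3 = 829.9 kN.
Design strength φR_n = 1 × 829.9 = 830 kN.

830 kN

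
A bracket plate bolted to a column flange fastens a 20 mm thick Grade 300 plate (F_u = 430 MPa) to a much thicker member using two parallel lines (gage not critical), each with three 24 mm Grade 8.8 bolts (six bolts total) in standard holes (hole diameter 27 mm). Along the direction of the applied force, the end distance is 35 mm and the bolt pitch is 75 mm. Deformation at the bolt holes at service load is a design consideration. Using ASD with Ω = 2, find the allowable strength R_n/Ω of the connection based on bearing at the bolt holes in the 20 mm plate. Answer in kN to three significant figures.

1210 kN

Per bolt r_n = 1.2 l_c t F_u ≤ 2.4 d t F_u; upper limit = 2.4 × 24 × 20 × 430 / 1000 = 495.4 kN.
Edge bolt: l_c = 35 − 27/2 = 21.5 mm → 1.2 × 21.5 × 20 × 430 / 1000 = 221.9 → r_n = 221.9 kN.
Interior bolts: l_c = 75 − 27 = 48 mm → 1.2 × 48 × 20 × 430 / 1000 = 495.4 → r_n = 495.4 kN.
R_n = 2 × 221.9 + 4 × 495.4 = 2425 kN.
Allowable strength R_n/Ω = 2425 / 2 = 1210 kN.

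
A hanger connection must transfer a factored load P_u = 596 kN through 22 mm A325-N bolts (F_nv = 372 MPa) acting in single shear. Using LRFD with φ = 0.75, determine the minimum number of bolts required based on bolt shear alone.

6 bolts

A_b = π·22²/4 = 380.1 mm².
Per-bolt design strength φR_n = 0.75 × 372 × 380.1 × 1 / 1000 = 106.1 kN.
n ≥ 596 / 106.1 = 5.62 → use 6 bolts.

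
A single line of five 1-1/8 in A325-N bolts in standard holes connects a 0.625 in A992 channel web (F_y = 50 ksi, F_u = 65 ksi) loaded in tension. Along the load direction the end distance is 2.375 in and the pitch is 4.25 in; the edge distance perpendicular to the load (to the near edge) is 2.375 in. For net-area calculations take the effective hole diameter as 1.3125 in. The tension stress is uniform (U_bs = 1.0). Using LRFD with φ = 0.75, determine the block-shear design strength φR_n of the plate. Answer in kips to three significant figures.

Shear plane L_v = 2.375 + 4·4.25 = 19.38 in; A_gv = 19.38 × 0.625 = 12.11 in².
A_nv = (19.38 − 4.5·1.3125) × 0.625 = 8.418 in².
A_nt = (2.375 − 0.5·1.3125) × 0.625 = 1.074 in².
0.6 F_u A_nv = 328.3 kips; 0.6 F_y A_gv = 363.3 kips → shear rupture governs the shear term.
R_n = 328.3 + 1.0 × 65 × 1.074 = 398.1 kips.
Design strength φR_n = 0.75 × 398.1 = 299 kips.

299 kips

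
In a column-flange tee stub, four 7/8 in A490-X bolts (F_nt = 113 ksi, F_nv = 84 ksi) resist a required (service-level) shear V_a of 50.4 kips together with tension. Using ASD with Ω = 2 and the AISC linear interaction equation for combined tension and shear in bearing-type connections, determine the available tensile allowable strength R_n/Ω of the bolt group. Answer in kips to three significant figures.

A_b = π·0.875²/4 = 0.6013 in²; f_rv = 50.4 / (4 × 0.6013) = 20.95 ksi.
F'_nt = 1.3 F_nt − (Ω F_nt / F_nv) f_rv = 1.3·113 − (2·113/84)·20.95 = 90.52 ksi, capped at F_nt → F'_nt = 90.52 ksi.
R_n = F'_nt · A_b · n = 90.52 × 0.6013 × 4 = 217.7 kips.
Allowable strength R_n/Ω = 217.7 / 2 = 109 kips.

109 kips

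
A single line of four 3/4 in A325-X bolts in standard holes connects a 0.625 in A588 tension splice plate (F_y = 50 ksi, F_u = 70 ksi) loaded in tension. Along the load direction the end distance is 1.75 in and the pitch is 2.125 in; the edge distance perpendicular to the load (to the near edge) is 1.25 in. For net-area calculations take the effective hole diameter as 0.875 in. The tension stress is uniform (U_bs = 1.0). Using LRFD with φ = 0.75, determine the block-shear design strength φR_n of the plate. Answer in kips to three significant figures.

126 kips

Shear plane L_v = 1.75 + 3·2.125 = 8.125 in; A_gv = 8.125 × 0.625 = 5.078 in².
A_nv = (8.125 − 3.5·0.875) × 0.625 = 3.164 in².
A_nt = (1.25 − 0.5·0.875) × 0.625 = 0.5078 in².
0.6 F_u A_nv = 132.9 kips; 0.6 F_y A_gv = 152.3 kips → shear rupture governs the shear term.
R_n = 132.9 + 1.0 × 70 × 0.5078 = 168.4 kips.
Design strength φR_n = 0.75 × 168.4 = 126 kips.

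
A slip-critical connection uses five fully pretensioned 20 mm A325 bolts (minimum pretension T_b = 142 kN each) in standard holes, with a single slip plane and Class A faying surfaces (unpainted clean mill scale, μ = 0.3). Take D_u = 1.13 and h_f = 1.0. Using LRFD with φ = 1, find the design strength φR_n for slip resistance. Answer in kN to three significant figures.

241 kN

R_n = μ · D_u · h_f · T_b · n_s · n_b = 0.3 × 1.13 × 1.0 × 142 × 1 × 5 = 240.7 kN.
Design strength φR_n = 1 × 240.7 = 241 kN.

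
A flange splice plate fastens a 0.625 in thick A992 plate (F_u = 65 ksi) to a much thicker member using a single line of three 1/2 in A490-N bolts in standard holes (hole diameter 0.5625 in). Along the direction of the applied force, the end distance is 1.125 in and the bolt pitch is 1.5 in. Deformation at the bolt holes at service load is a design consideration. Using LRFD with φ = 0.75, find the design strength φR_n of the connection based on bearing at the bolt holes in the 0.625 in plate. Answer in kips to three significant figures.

Per bolt r_n = 1.2 l_c t F_u ≤ 2.4 d t F_u; upper limit = 2.4 × 0.5 × 0.625 × 65 = 48.75 kips.
Edge bolt: l_c = 1.125 − 0.5625/2 = 0.8438 in → 1.2 × 0.8438 × 0.625 × 65 = 41.13 → r_n = 41.13 kips.
Interior bolts: l_c = 1.5 − 0.5625 = 0.9375 in → 1.2 × 0.9375 × 0.625 × 65 = 45.7 → r_n = 45.7 kips.
R_n = 1 × 41.13 + 2 × 45.7 = 132.5 kips.
Design strength φR_n = 0.75 × 132.5 = 99.4 kips.

99.4 kips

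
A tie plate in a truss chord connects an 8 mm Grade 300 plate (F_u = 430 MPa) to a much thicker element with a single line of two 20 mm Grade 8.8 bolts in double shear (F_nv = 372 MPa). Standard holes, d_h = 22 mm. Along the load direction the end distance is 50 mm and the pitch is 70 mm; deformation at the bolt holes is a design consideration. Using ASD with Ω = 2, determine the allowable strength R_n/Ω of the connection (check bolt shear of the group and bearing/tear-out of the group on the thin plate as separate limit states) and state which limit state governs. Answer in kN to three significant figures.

Bolt shear: A_b = π·20²/4 = 314.2 mm²; R_n = 372 × 314.2 × 2 × 2 / 1000 = 467.5 kN → 467.5 / 2 = 234 kN.
Bearing (1.2 l_c t F_u ≤ 2.4 d t F_u): upper limit = 2.4·20·8·430 / 1000 = 165.1 kN.
  Edge l_c = 50 − 22/2 = 39 → r_n = 161 kN; interior l_c = 70 − 22 = 48 → r_n = 165.1 kN.
  R_n,bearing = 1·161 + 1·165.1 = 326.1 kN → 326.1 / 2 = 163 kN.
Bearing governs: 163 kN.

163 kN (bearing governs)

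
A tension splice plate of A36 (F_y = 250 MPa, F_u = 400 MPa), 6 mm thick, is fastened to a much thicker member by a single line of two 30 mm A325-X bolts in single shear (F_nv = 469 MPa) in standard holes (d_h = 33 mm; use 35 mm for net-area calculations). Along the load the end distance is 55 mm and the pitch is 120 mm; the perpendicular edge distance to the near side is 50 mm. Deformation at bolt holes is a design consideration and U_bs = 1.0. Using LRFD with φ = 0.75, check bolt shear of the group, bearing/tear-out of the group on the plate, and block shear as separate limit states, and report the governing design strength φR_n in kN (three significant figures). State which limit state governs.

Bolt shear: A_b = π·30²/4 = 706.9 mm²; R_n = 469 × 706.9 × 2 × 1 / 1000 = 663 kN → 0.75 × 663 = 497 kN.
Bearing: edge l_c = 38.5, r_n = 110.9 kN; interior l_c = 87, r_n = 172.8 kN; R_n = 110.9 + 1·172.8 = 283.7 kN → 213 kN.
Block shear: A_gv = 1050, A_nv = 735, A_nt = 195 mm²; R_n = min(0.6F_uA_nv, 0.6F_yA_gv) + U_bs·F_u·A_nt = 235.5 kN → 177 kN.
Block shear governs: 177 kN.

177 kN (block shear governs)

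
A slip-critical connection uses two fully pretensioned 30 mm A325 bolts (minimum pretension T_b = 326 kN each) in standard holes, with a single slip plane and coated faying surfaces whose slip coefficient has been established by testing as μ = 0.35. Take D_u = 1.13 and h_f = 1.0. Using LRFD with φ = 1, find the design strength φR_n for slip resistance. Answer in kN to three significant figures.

258 kN

R_n = μ · D_u · h_f · T_b · n_s · n_b = 0.35 × 1.13 × 1.0 × 326 × 1 × 2 = 257.9 kN.
Design strength φR_n = 1 × 257.9 = 258 kN.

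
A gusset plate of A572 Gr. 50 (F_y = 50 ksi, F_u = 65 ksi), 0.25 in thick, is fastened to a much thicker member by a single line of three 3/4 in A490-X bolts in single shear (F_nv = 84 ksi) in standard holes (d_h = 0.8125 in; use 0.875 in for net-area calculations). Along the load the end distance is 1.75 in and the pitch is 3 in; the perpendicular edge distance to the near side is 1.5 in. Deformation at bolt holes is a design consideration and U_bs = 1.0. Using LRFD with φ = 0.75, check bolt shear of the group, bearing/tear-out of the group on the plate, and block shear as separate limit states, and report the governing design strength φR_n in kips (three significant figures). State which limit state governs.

53.6 kips (block shear governs)

Bolt shear: A_b = π·0.75²/4 = 0.4418 in²; R_n = 84 × 0.4418 × 3 × 1 = 111.3 kips → 0.75 × 111.3 = 83.5 kips.
Bearing: edge l_c = 1.344, r_n = 26.2 kips; interior l_c = 2.188, r_n = 29.25 kips; R_n = 26.2 + 2·29.25 = 84.7 kips → 63.5 kips.
Block shear: A_gv = 1.938, A_nv = 1.391, A_nt = 0.2656 in²; R_n = min(0.6F_uA_nv, 0.6F_yA_gv) + U_bs·F_u·A_nt = 71.5 kips → 53.6 kips.
Block shear governs: 53.6 kips.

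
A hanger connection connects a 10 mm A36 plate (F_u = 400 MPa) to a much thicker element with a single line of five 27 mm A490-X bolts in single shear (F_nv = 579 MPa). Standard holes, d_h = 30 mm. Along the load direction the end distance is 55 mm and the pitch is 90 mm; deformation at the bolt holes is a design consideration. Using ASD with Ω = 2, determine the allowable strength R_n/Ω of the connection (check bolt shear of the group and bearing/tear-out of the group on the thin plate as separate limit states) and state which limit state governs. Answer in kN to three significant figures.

614 kN (bearing governs)

Bolt shear: A_b = π·27²/4 = 572.6 mm²; R_n = 579 × 572.6 × 5 × 1 / 1000 = 1658 kN → 1658 / 2 = 829 kN.
Bearing (1.2 l_c t F_u ≤ 2.4 d t F_u): upper limit = 2.4·27·10·400 / 1000 = 259.2 kN.
  Edge l_c = 55 − 30/2 = 40 → r_n = 192 kN; interior l_c = 90 − 30 = 60 → r_n = 259.2 kN.
  R_n,bearing = 1·192 + 4·259.2 = 1229 kN → 1229 / 2 = 614 kN.
Bearing governs: 614 kN.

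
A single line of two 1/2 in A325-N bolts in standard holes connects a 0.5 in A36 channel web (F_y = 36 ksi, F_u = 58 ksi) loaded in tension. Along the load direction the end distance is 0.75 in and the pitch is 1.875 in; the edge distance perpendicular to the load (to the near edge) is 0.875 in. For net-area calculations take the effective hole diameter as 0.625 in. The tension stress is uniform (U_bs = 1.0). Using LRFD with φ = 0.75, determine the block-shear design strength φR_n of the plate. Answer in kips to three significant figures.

33.5 kips

Shear plane L_v = 0.75 + 1·1.875 = 2.625 in; A_gv = 2.625 × 0.5 = 1.312 in².
A_nv = (2.625 − 1.5·0.625) × 0.5 = 0.8438 in².
A_nt = (0.875 − 0.5·0.625) × 0.5 = 0.2812 in².
0.6 F_u A_nv = 29.36 kips; 0.6 F_y A_gv = 28.35 kips → shear yielding governs the shear term.
R_n = 28.35 + 1.0 × 58 × 0.2812 = 44.66 kips.
Design strength φR_n = 0.75 × 44.66 = 33.5 kips.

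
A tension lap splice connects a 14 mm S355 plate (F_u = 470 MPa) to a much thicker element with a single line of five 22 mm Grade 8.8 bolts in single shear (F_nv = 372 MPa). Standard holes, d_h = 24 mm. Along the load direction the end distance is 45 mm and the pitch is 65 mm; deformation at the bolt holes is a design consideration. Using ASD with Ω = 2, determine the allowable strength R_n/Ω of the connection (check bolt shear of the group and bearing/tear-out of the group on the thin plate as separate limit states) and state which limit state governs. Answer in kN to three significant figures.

Bolt shear: A_b = π·22²/4 = 380.1 mm²; R_n = 372 × 380.1 × 5 × 1 / 1000 = 707 kN → 707 / 2 = 354 kN.
Bearing (1.2 l_c t F_u ≤ 2.4 d t F_u): upper limit = 2.4·22·14·470 / 1000 = 347.4 kN.
  Edge l_c = 45 − 24/2 = 33 → r_n = 260.6 kN; interior l_c = 65 − 24 = 41 → r_n = 323.7 kN.
  R_n,bearing = 1·260.6 + 4·323.7 = 1556 kN → 1556 / 2 = 778 kN.
Bolt shear governs: 354 kN.

354 kN (bolt shear governs)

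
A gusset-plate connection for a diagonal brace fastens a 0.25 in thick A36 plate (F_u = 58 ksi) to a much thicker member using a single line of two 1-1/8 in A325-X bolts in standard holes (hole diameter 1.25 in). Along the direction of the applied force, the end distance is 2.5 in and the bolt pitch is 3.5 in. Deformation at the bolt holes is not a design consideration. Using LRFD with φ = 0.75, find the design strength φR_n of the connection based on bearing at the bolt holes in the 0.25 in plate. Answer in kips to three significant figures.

Per bolt r_n = 1.5 l_c t F_u ≤ 3.0 d t F_u; upper limit = 3.0 × 1.125 × 0.25 × 58 = 48.94 kips.
Edge bolt: l_c = 2.5 − 1.25/2 = 1.875 in → 1.5 × 1.875 × 0.25 × 58 = 40.78 → r_n = 40.78 kips.
Interior bolts: l_c = 3.5 − 1.25 = 2.25 in → 1.5 × 2.25 × 0.25 × 58 = 48.94 → r_n = 48.94 kips.
R_n = 1 × 40.78 + 1 × 48.94 = 89.72 kips.
Design strength φR_n = 0.75 × 89.72 = 67.3 kips.

67.3 kips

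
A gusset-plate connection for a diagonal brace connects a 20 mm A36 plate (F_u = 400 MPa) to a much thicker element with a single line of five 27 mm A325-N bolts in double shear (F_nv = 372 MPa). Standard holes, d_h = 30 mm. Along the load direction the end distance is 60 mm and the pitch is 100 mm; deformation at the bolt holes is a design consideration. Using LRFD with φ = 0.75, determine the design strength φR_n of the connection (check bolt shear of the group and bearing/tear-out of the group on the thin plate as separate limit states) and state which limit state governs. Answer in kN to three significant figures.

1600 kN (bolt shear governs)

Bolt shear: A_b = π·27²/4 = 572.6 mm²; R_n = 372 × 572.6 × 5 × 2 / 1000 = 2130 kN → 0.75 × 2130 = 1600 kN.
Bearing (1.2 l_c t F_u ≤ 2.4 d t F_u): upper limit = 2.4·27·20·400 / 1000 = 518.4 kN.
  Edge l_c = 60 − 30/2 = 45 → r_n = 432 kN; interior l_c = 100 − 30 = 70 → r_n = 518.4 kN.
  R_n,bearing = 1·432 + 4·518.4 = 2506 kN → 0.75 × 2506 = 1880 kN.
Bolt shear governs: 1600 kN.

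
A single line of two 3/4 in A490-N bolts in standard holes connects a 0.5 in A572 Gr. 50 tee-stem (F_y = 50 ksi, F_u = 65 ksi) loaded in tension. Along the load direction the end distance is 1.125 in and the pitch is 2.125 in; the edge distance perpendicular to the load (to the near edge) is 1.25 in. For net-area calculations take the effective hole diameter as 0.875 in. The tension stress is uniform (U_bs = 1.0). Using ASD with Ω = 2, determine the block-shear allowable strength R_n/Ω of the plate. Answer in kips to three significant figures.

Shear plane L_v = 1.125 + 1·2.125 = 3.25 in; A_gv = 3.25 × 0.5 = 1.625 in².
A_nv = (3.25 − 1.5·0.875) × 0.5 = 0.9688 in².
A_nt = (1.25 − 0.5·0.875) × 0.5 = 0.4062 in².
0.6 F_u A_nv = 37.78 kips; 0.6 F_y A_gv = 48.75 kips → shear rupture governs the shear term.
R_n = 37.78 + 1.0 × 65 × 0.4062 = 64.19 kips.
Allowable strength R_n/Ω = 64.19 / 2 = 32.1 kips.

32.1 kips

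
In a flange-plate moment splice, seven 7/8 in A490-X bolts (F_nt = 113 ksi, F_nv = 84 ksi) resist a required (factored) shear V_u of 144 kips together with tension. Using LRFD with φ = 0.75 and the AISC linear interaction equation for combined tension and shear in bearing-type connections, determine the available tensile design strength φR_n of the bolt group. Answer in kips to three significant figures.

A_b = π·0.875²/4 = 0.6013 in²; f_rv = 144 / (7 × 0.6013) = 34.21 ksi.
F'_nt = 1.3 F_nt − (F_nt / φF_nv) f_rv = 1.3·113 − (113/(0.75·84))·34.21 = 85.54 ksi, capped at F_nt → F'_nt = 85.54 ksi.
R_n = F'_nt · A_b · n = 85.54 × 0.6013 × 7 = 360.1 kips.
Design strength φR_n = 0.75 × 360.1 = 270 kips.

270 kips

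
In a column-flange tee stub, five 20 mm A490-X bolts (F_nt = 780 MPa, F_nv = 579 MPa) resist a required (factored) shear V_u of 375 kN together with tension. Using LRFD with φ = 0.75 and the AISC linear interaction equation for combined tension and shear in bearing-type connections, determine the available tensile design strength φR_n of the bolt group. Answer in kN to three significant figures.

689 kN

A_b = π·20²/4 = 314.2 mm²; f_rv = 375 × 1000 / (5 × 314.2) = 238.7 MPa.
F'_nt = 1.3 F_nt − (F_nt / φF_nv) f_rv = 1.3·780 − (780/(0.75·579))·238.7 = 585.2 MPa, capped at F_nt → F'_nt = 585.2 MPa.
R_n = F'_nt · A_b · n = 585.2 × 314.2 × 5 / 1000 = 919.2 kN.
Design strength φR_n = 0.75 × 919.2 = 689 kN.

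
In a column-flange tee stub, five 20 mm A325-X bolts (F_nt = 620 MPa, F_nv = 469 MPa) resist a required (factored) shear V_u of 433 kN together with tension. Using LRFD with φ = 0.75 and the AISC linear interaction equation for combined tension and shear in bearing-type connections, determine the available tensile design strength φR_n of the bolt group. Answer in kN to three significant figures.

A_b = π·20²/4 = 314.2 mm²; f_rv = 433 × 1000 / (5 × 314.2) = 275.7 MPa.
F'_nt = 1.3 F_nt − (F_nt / φF_nv) f_rv = 1.3·620 − (620/(0.75·469))·275.7 = 320.1 MPa, capped at F_nt → F'_nt = 320.1 MPa.
R_n = F'_nt · A_b · n = 320.1 × 314.2 × 5 / 1000 = 502.8 kN.
Design strength φR_n = 0.75 × 502.8 = 377 kN.

377 kN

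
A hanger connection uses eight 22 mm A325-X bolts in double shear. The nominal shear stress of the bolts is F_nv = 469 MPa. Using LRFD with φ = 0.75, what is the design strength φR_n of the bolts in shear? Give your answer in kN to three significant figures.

2140 kN

A_b = π × 22² / 4 = 380.1 mm².
R_n = F_nv · A_b · n · n_s = 469 × 380.1 × 8 × 2 / 1000 = 2853 kN.
Design strength φR_n = 0.75 × 2853 = 2140 kN.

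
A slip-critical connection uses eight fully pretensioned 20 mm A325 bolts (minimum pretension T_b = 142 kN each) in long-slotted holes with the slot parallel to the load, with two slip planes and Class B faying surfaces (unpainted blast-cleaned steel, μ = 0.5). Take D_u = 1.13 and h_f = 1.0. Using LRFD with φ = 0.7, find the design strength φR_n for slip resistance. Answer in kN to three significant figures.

R_n = μ · D_u · h_f · T_b · n_s · n_b = 0.5 × 1.13 × 1.0 × 142 × 2 × 8 = 1284 kN.
Design strength φR_n = 0.7 × 1284 = 899 kN.

899 kN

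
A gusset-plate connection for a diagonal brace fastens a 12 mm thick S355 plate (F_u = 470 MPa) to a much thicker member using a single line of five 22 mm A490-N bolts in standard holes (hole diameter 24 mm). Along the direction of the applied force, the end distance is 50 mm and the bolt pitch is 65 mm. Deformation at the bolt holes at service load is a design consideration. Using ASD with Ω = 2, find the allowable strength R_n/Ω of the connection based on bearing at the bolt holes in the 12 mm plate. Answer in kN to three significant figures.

Per bolt r_n = 1.2 l_c t F_u ≤ 2.4 d t F_u; upper limit = 2.4 × 22 × 12 × 470 / 1000 = 297.8 kN.
Edge bolt: l_c = 50 − 24/2 = 38 mm → 1.2 × 38 × 12 × 470 / 1000 = 257.2 → r_n = 257.2 kN.
Interior bolts: l_c = 65 − 24 = 41 mm → 1.2 × 41 × 12 × 470 / 1000 = 277.5 → r_n = 277.5 kN.
R_n = 1 × 257.2 + 4 × 277.5 = 1367 kN.
Allowable strength R_n/Ω = 1367 / 2 = 684 kN.

684 kN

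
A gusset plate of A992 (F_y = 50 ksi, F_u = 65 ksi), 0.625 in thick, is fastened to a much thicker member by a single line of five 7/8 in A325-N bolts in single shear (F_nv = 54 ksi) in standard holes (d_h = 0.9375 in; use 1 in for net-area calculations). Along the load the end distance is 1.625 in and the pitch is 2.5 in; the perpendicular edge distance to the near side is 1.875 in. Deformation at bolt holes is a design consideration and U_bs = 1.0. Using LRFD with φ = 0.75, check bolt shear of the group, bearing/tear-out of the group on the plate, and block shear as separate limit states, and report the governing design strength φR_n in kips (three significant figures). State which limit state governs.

Bolt shear: A_b = π·0.875²/4 = 0.6013 in²; R_n = 54 × 0.6013 × 5 × 1 = 162.4 kips → 0.75 × 162.4 = 122 kips.
Bearing: edge l_c = 1.156, r_n = 56.37 kips; interior l_c = 1.562, r_n = 76.17 kips; R_n = 56.37 + 4·76.17 = 361.1 kips → 271 kips.
Block shear: A_gv = 7.266, A_nv = 4.453, A_nt = 0.8594 in²; R_n = min(0.6F_uA_nv, 0.6F_yA_gv) + U_bs·F_u·A_nt = 229.5 kips → 172 kips.
Bolt shear governs: 122 kips.

122 kips (bolt shear governs)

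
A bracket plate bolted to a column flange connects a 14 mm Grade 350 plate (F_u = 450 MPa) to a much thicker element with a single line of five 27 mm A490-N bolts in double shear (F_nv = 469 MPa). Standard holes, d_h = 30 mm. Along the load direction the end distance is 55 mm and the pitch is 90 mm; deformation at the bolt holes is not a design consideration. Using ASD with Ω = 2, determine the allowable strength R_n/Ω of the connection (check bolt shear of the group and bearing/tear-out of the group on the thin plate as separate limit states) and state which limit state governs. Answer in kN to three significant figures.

Bolt shear: A_b = π·27²/4 = 572.6 mm²; R_n = 469 × 572.6 × 5 × 2 / 1000 = 2685 kN → 2685 / 2 = 1340 kN.
Bearing (1.5 l_c t F_u ≤ 3.0 d t F_u): upper limit = 3.0·27·14·450 / 1000 = 510.3 kN.
  Edge l_c = 55 − 30/2 = 40 → r_n = 378 kN; interior l_c = 90 − 30 = 60 → r_n = 510.3 kN.
  R_n,bearing = 1·378 + 4·510.3 = 2419 kN → 2419 / 2 = 1210 kN.
Bearing governs: 1210 kN.

1210 kN (bearing governs)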